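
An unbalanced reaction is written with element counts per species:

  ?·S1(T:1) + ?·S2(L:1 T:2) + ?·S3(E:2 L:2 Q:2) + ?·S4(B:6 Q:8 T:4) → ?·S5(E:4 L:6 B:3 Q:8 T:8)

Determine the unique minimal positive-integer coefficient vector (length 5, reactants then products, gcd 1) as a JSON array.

Coefficients: [4, 4, 4, 1, 2]

E: 4·0+4·0+4·2+1·0 = 8 | 2·4 = 8
L: 4·0+4·1+4·2+1·0 = 12 | 2·6 = 12
B: 4·0+4·0+4·0+1·6 = 6 | 2·3 = 6
Q: 4·0+4·0+4·2+1·8 = 16 | 2·8 = 16
T: 4·1+4·2+4·0+1·4 = 16 | 2·8 = 16
gcd(4,4,4,1,2) = 1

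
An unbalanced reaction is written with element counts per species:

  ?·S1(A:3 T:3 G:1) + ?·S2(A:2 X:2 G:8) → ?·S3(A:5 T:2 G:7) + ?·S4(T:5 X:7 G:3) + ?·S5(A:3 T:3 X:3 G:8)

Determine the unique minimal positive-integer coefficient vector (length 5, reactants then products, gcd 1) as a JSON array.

A: 6·3+5·2 = 28 | 5·5+1·0+1·3 = 28
T: 6·3+5·0 = 18 | 5·2+1·5+1·3 = 18
X: 6·0+5·2 = 10 | 5·0+1·7+1·3 = 10
G: 6·1+5·8 = 46 | 5·7+1·3+1·8 = 46
gcd(6,5,5,1,1) = 1

Coefficients: [6, 5, 5, 1, 1]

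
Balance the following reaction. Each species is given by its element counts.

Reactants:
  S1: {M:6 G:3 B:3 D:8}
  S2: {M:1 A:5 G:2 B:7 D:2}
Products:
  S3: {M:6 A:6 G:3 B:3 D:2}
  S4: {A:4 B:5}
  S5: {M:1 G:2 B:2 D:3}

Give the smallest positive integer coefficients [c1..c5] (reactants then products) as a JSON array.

M: 1·6+6·1 = 12 | 1·6+6·0+6·1 = 12
A: 1·0+6·5 = 30 | 1·6+6·4+6·0 = 30
G: 1·3+6·2 = 15 | 1·3+6·0+6·2 = 15
B: 1·3+6·7 = 45 | 1·3+6·5+6·2 = 45
D: 1·8+6·2 = 20 | 1·2+6·0+6·3 = 20
gcd(1,6,1,6,6) = 1

Coefficients: [1, 6, 1, 6, 6]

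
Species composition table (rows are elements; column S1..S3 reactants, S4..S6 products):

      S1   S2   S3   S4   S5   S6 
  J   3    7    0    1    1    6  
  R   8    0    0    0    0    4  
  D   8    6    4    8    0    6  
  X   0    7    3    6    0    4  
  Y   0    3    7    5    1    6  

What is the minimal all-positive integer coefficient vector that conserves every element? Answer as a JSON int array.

J: 2·3+4·7+6·0 = 34 | 5·1+5·1+4·6 = 34
R: 2·8+4·0+6·0 = 16 | 5·0+5·0+4·4 = 16
D: 2·8+4·6+6·4 = 64 | 5·8+5·0+4·6 = 64
X: 2·0+4·7+6·3 = 46 | 5·6+5·0+4·4 = 46
Y: 2·0+4·3+6·7 = 54 | 5·5+5·1+4·6 = 54
gcd(2,4,6,5,5,4) = 1

Coefficients: [2, 4, 6, 5, 5, 4]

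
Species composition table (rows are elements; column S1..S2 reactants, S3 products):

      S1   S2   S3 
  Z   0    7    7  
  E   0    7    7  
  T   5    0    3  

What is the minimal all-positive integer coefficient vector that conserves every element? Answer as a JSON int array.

Coefficients: [3, 5, 5]

Z: 3·0+5·7 = 35 | 5·7 = 35
E: 3·0+5·7 = 35 | 5·7 = 35
T: 3·5+5·0 = 15 | 5·3 = 15
gcd(3,5,5) = 1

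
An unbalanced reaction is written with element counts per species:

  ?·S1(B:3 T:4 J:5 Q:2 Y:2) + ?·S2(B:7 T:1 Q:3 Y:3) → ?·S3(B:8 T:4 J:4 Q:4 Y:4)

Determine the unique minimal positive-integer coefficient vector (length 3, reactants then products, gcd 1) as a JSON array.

Coefficients: [4, 4, 5]

B: 4·3+4·7 = 40 | 5·8 = 40
T: 4·4+4·1 = 20 | 5·4 = 20
J: 4·5+4·0 = 20 | 5·4 = 20
Q: 4·2+4·3 = 20 | 5·4 = 20
Y: 4·2+4·3 = 20 | 5·4 = 20
gcd(4,4,5) = 1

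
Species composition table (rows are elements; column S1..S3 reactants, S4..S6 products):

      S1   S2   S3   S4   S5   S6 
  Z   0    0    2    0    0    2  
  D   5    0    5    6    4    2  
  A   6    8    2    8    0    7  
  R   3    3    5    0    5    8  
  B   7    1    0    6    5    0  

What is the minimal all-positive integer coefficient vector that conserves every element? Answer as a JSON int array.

Coefficients: [6, 3, 4, 5, 3, 4]

Z: 6·0+3·0+4·2 = 8 | 5·0+3·0+4·2 = 8
D: 6·5+3·0+4·5 = 50 | 5·6+3·4+4·2 = 50
A: 6·6+3·8+4·2 = 68 | 5·8+3·0+4·7 = 68
R: 6·3+3·3+4·5 = 47 | 5·0+3·5+4·8 = 47
B: 6·7+3·1+4·0 = 45 | 5·6+3·5+4·0 = 45
gcd(6,3,4,5,3,4) = 1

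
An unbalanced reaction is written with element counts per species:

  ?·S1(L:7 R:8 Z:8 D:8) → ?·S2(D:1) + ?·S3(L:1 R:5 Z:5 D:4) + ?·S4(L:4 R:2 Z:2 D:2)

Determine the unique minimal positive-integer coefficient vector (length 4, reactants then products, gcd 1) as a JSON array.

Coefficients: [2, 2, 2, 3]

L: 2·7 = 14 | 2·0+2·1+3·4 = 14
R: 2·8 = 16 | 2·0+2·5+3·2 = 16
Z: 2·8 = 16 | 2·0+2·5+3·2 = 16
D: 2·8 = 16 | 2·1+2·4+3·2 = 16
gcd(2,2,2,3) = 1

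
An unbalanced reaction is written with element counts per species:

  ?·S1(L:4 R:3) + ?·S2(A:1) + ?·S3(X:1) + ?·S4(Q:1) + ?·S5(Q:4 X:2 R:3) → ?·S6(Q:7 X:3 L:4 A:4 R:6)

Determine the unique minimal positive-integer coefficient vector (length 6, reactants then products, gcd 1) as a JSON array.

Q: 1·0+4·0+1·0+3·1+1·4 = 7 | 1·7 = 7
X: 1·0+4·0+1·1+3·0+1·2 = 3 | 1·3 = 3
L: 1·4+4·0+1·0+3·0+1·0 = 4 | 1·4 = 4
A: 1·0+4·1+1·0+3·0+1·0 = 4 | 1·4 = 4
R: 1·3+4·0+1·0+3·0+1·3 = 6 | 1·6 = 6
gcd(1,4,1,3,1,1) = 1

Coefficients: [1, 4, 1, 3, 1, 1]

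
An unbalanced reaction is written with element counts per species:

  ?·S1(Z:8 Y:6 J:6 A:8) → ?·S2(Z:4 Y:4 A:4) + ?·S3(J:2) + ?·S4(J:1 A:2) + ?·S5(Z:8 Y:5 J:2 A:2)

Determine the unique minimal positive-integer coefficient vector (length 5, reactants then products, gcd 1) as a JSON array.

Coefficients: [3, 2, 4, 6, 2]

Z: 3·8 = 24 | 2·4+4·0+6·0+2·8 = 24
Y: 3·6 = 18 | 2·4+4·0+6·0+2·5 = 18
J: 3·6 = 18 | 2·0+4·2+6·1+2·2 = 18
A: 3·8 = 24 | 2·4+4·0+6·2+2·2 = 24
gcd(3,2,4,6,2) = 1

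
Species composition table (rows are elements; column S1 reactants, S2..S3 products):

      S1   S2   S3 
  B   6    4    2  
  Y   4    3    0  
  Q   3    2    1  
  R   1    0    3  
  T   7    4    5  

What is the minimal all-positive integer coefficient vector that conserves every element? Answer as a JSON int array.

Coefficients: [3, 4, 1]

B: 3·6 = 18 | 4·4+1·2 = 18
Y: 3·4 = 12 | 4·3+1·0 = 12
Q: 3·3 = 9 | 4·2+1·1 = 9
R: 3·1 = 3 | 4·0+1·3 = 3
T: 3·7 = 21 | 4·4+1·5 = 21
gcd(3,4,1) = 1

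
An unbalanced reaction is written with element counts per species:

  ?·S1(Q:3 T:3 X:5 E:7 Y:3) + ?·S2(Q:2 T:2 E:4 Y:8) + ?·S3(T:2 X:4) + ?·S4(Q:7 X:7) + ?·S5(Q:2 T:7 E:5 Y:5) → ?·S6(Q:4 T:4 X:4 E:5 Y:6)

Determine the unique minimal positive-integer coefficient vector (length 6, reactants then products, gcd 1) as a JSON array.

Coefficients: [1, 2, 1, 1, 1, 4]

Q: 1·3+2·2+1·0+1·7+1·2 = 16 | 4·4 = 16
T: 1·3+2·2+1·2+1·0+1·7 = 16 | 4·4 = 16
X: 1·5+2·0+1·4+1·7+1·0 = 16 | 4·4 = 16
E: 1·7+2·4+1·0+1·0+1·5 = 20 | 4·5 = 20
Y: 1·3+2·8+1·0+1·0+1·5 = 24 | 4·6 = 24
gcd(1,2,1,1,1,4) = 1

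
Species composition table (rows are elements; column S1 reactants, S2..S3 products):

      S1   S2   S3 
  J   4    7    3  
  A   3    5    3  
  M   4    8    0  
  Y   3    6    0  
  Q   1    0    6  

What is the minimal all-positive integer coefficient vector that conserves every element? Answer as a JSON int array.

J: 6·4 = 24 | 3·7+1·3 = 24
A: 6·3 = 18 | 3·5+1·3 = 18
M: 6·4 = 24 | 3·8+1·0 = 24
Y: 6·3 = 18 | 3·6+1·0 = 18
Q: 6·1 = 6 | 3·0+1·6 = 6
gcd(6,3,1) = 1

Coefficients: [6, 3, 1]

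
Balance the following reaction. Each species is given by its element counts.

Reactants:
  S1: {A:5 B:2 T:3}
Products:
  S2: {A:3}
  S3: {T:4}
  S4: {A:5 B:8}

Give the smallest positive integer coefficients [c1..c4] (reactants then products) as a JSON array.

A: 4·5 = 20 | 5·3+3·0+1·5 = 20
B: 4·2 = 8 | 5·0+3·0+1·8 = 8
T: 4·3 = 12 | 5·0+3·4+1·0 = 12
gcd(4,5,3,1) = 1

Coefficients: [4, 5, 3, 1]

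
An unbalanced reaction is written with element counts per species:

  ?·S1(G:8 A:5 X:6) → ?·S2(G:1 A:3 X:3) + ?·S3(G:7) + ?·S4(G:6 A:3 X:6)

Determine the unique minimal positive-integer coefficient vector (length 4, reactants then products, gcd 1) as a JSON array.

G: 3·8 = 24 | 4·1+2·7+1·6 = 24
A: 3·5 = 15 | 4·3+2·0+1·3 = 15
X: 3·6 = 18 | 4·3+2·0+1·6 = 18
gcd(3,4,2,1) = 1

Coefficients: [3, 4, 2, 1]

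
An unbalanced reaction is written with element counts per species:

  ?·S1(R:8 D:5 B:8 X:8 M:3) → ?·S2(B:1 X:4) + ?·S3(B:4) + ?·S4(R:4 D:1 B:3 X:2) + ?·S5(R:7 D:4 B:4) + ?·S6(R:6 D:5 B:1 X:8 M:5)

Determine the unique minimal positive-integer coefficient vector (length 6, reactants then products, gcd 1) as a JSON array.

R: 5·8 = 40 | 3·0+5·0+2·4+2·7+3·6 = 40
D: 5·5 = 25 | 3·0+5·0+2·1+2·4+3·5 = 25
B: 5·8 = 40 | 3·1+5·4+2·3+2·4+3·1 = 40
X: 5·8 = 40 | 3·4+5·0+2·2+2·0+3·8 = 40
M: 5·3 = 15 | 3·0+5·0+2·0+2·0+3·5 = 15
gcd(5,3,5,2,2,3) = 1

Coefficients: [5, 3, 5, 2, 2, 3]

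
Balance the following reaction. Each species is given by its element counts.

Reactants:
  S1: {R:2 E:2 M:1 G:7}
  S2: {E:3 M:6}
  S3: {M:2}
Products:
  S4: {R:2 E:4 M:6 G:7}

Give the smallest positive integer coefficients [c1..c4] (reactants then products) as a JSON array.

Coefficients: [6, 4, 3, 6]

R: 6·2+4·0+3·0 = 12 | 6·2 = 12
E: 6·2+4·3+3·0 = 24 | 6·4 = 24
M: 6·1+4·6+3·2 = 36 | 6·6 = 36
G: 6·7+4·0+3·0 = 42 | 6·7 = 42
gcd(6,4,3,6) = 1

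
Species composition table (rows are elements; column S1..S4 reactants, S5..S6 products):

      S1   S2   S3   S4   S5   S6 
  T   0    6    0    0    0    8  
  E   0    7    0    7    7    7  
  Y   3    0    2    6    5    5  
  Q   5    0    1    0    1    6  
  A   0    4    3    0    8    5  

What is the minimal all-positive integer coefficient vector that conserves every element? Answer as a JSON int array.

T: 3·0+4·6+5·0+1·0 = 24 | 2·0+3·8 = 24
E: 3·0+4·7+5·0+1·7 = 35 | 2·7+3·7 = 35
Y: 3·3+4·0+5·2+1·6 = 25 | 2·5+3·5 = 25
Q: 3·5+4·0+5·1+1·0 = 20 | 2·1+3·6 = 20
A: 3·0+4·4+5·3+1·0 = 31 | 2·8+3·5 = 31
gcd(3,4,5,1,2,3) = 1

Coefficients: [3, 4, 5, 1, 2, 3]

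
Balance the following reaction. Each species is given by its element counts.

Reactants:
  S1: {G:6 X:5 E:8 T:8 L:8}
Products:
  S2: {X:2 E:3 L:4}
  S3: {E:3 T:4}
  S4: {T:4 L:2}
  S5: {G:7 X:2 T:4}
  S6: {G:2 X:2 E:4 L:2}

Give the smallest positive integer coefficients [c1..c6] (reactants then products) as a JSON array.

G: 4·6 = 24 | 3·0+1·0+5·0+2·7+5·2 = 24
X: 4·5 = 20 | 3·2+1·0+5·0+2·2+5·2 = 20
E: 4·8 = 32 | 3·3+1·3+5·0+2·0+5·4 = 32
T: 4·8 = 32 | 3·0+1·4+5·4+2·4+5·0 = 32
L: 4·8 = 32 | 3·4+1·0+5·2+2·0+5·2 = 32
gcd(4,3,1,5,2,5) = 1

Coefficients: [4, 3, 1, 5, 2, 5]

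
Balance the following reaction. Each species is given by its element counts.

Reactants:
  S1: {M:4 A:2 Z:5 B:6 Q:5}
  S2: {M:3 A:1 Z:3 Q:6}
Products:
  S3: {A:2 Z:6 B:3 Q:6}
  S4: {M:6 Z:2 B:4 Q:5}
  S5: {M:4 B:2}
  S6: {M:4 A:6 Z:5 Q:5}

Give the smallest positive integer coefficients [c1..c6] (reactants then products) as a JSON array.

Coefficients: [5, 4, 4, 4, 1, 1]

M: 5·4+4·3 = 32 | 4·0+4·6+1·4+1·4 = 32
A: 5·2+4·1 = 14 | 4·2+4·0+1·0+1·6 = 14
Z: 5·5+4·3 = 37 | 4·6+4·2+1·0+1·5 = 37
B: 5·6+4·0 = 30 | 4·3+4·4+1·2+1·0 = 30
Q: 5·5+4·6 = 49 | 4·6+4·5+1·0+1·5 = 49
gcd(5,4,4,4,1,1) = 1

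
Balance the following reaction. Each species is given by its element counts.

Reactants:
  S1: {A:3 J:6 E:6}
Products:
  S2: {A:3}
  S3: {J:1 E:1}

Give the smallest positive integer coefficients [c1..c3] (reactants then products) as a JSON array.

Coefficients: [1, 1, 6]

A: 1·3 = 3 | 1·3+6·0 = 3
J: 1·6 = 6 | 1·0+6·1 = 6
E: 1·6 = 6 | 1·0+6·1 = 6
gcd(1,1,6) = 1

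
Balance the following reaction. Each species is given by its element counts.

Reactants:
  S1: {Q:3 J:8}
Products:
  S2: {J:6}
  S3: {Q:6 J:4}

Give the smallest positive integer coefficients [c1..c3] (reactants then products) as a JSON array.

Coefficients: [2, 2, 1]

Q: 2·3 = 6 | 2·0+1·6 = 6
J: 2·8 = 16 | 2·6+1·4 = 16
gcd(2,2,1) = 1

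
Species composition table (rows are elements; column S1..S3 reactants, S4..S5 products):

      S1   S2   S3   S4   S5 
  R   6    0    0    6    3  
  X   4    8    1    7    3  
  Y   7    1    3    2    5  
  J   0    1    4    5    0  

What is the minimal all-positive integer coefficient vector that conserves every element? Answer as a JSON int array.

R: 4·6+1·0+1·0 = 24 | 1·6+6·3 = 24
X: 4·4+1·8+1·1 = 25 | 1·7+6·3 = 25
Y: 4·7+1·1+1·3 = 32 | 1·2+6·5 = 32
J: 4·0+1·1+1·4 = 5 | 1·5+6·0 = 5
gcd(4,1,1,1,6) = 1

Coefficients: [4, 1, 1, 1, 6]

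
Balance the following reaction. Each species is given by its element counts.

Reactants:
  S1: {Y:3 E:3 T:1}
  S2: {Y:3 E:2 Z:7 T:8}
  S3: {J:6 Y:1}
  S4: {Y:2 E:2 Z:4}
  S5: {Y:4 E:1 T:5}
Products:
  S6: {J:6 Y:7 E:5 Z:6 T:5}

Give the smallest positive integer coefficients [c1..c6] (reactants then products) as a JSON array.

Coefficients: [4, 2, 5, 4, 1, 5]

J: 4·0+2·0+5·6+4·0+1·0 = 30 | 5·6 = 30
Y: 4·3+2·3+5·1+4·2+1·4 = 35 | 5·7 = 35
E: 4·3+2·2+5·0+4·2+1·1 = 25 | 5·5 = 25
Z: 4·0+2·7+5·0+4·4+1·0 = 30 | 5·6 = 30
T: 4·1+2·8+5·0+4·0+1·5 = 25 | 5·5 = 25
gcd(4,2,5,4,1,5) = 1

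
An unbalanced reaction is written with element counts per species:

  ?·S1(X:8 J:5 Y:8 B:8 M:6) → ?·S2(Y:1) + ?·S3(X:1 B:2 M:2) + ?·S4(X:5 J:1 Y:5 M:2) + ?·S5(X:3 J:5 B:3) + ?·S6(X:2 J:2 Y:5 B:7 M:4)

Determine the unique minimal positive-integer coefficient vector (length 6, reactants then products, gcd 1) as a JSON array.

X: 5·8 = 40 | 5·0+5·1+4·5+3·3+3·2 = 40
J: 5·5 = 25 | 5·0+5·0+4·1+3·5+3·2 = 25
Y: 5·8 = 40 | 5·1+5·0+4·5+3·0+3·5 = 40
B: 5·8 = 40 | 5·0+5·2+4·0+3·3+3·7 = 40
M: 5·6 = 30 | 5·0+5·2+4·2+3·0+3·4 = 30
gcd(5,5,5,4,3,3) = 1

Coefficients: [5, 5, 5, 4, 3, 3]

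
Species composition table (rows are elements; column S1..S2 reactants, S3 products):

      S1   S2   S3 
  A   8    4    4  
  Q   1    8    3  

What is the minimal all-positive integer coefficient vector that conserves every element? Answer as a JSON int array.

Coefficients: [1, 1, 3]

A: 1·8+1·4 = 12 | 3·4 = 12
Q: 1·1+1·8 = 9 | 3·3 = 9
gcd(1,1,3) = 1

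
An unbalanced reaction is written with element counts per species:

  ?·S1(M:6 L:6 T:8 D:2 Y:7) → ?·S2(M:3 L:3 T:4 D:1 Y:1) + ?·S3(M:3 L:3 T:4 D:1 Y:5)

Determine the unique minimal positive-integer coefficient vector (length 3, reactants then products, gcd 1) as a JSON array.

M: 4·6 = 24 | 3·3+5·3 = 24
L: 4·6 = 24 | 3·3+5·3 = 24
T: 4·8 = 32 | 3·4+5·4 = 32
D: 4·2 = 8 | 3·1+5·1 = 8
Y: 4·7 = 28 | 3·1+5·5 = 28
gcd(4,3,5) = 1

Coefficients: [4, 3, 5]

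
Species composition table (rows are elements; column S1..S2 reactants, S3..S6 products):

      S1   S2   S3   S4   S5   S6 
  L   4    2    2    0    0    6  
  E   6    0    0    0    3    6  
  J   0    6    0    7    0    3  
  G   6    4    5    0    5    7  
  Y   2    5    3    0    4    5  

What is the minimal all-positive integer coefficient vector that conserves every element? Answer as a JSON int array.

Coefficients: [6, 6, 3, 3, 2, 5]

L: 6·4+6·2 = 36 | 3·2+3·0+2·0+5·6 = 36
E: 6·6+6·0 = 36 | 3·0+3·0+2·3+5·6 = 36
J: 6·0+6·6 = 36 | 3·0+3·7+2·0+5·3 = 36
G: 6·6+6·4 = 60 | 3·5+3·0+2·5+5·7 = 60
Y: 6·2+6·5 = 42 | 3·3+3·0+2·4+5·5 = 42
gcd(6,6,3,3,2,5) = 1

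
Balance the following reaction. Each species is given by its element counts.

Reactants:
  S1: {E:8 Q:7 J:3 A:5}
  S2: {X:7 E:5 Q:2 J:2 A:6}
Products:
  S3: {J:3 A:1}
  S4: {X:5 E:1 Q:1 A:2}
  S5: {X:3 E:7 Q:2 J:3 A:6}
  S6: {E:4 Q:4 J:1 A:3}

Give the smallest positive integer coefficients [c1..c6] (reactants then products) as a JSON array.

X: 2·0+6·7 = 42 | 1·0+6·5+4·3+3·0 = 42
E: 2·8+6·5 = 46 | 1·0+6·1+4·7+3·4 = 46
Q: 2·7+6·2 = 26 | 1·0+6·1+4·2+3·4 = 26
J: 2·3+6·2 = 18 | 1·3+6·0+4·3+3·1 = 18
A: 2·5+6·6 = 46 | 1·1+6·2+4·6+3·3 = 46
gcd(2,6,1,6,4,3) = 1

Coefficients: [2, 6, 1, 6, 4, 3]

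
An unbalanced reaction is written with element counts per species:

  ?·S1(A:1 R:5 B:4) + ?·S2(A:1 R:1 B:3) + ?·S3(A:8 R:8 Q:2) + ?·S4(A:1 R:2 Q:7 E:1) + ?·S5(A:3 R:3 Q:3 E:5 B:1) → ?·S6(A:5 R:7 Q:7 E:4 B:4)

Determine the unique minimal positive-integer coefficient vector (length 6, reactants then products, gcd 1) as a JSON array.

A: 2·1+4·1+1·8+4·1+4·3 = 30 | 6·5 = 30
R: 2·5+4·1+1·8+4·2+4·3 = 42 | 6·7 = 42
Q: 2·0+4·0+1·2+4·7+4·3 = 42 | 6·7 = 42
E: 2·0+4·0+1·0+4·1+4·5 = 24 | 6·4 = 24
B: 2·4+4·3+1·0+4·0+4·1 = 24 | 6·4 = 24
gcd(2,4,1,4,4,6) = 1

Coefficients: [2, 4, 1, 4, 4, 6]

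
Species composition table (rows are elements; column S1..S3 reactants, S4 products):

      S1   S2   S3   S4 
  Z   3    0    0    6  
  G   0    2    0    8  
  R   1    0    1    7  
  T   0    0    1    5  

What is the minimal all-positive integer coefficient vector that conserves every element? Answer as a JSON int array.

Z: 2·3+4·0+5·0 = 6 | 1·6 = 6
G: 2·0+4·2+5·0 = 8 | 1·8 = 8
R: 2·1+4·0+5·1 = 7 | 1·7 = 7
T: 2·0+4·0+5·1 = 5 | 1·5 = 5
gcd(2,4,5,1) = 1

Coefficients: [2, 4, 5, 1]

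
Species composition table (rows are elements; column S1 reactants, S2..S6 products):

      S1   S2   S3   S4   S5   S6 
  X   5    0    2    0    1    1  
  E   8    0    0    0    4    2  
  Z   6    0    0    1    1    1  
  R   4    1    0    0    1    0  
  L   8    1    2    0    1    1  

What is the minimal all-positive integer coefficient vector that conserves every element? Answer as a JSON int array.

Coefficients: [1, 3, 1, 3, 1, 2]

X: 1·5 = 5 | 3·0+1·2+3·0+1·1+2·1 = 5
E: 1·8 = 8 | 3·0+1·0+3·0+1·4+2·2 = 8
Z: 1·6 = 6 | 3·0+1·0+3·1+1·1+2·1 = 6
R: 1·4 = 4 | 3·1+1·0+3·0+1·1+2·0 = 4
L: 1·8 = 8 | 3·1+1·2+3·0+1·1+2·1 = 8
gcd(1,3,1,3,1,2) = 1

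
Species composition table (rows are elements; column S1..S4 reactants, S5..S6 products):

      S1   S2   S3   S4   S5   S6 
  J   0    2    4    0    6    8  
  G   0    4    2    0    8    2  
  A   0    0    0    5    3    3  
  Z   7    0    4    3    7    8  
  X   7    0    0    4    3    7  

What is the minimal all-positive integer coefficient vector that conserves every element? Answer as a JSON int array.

J: 1·0+6·2+5·4+3·0 = 32 | 4·6+1·8 = 32
G: 1·0+6·4+5·2+3·0 = 34 | 4·8+1·2 = 34
A: 1·0+6·0+5·0+3·5 = 15 | 4·3+1·3 = 15
Z: 1·7+6·0+5·4+3·3 = 36 | 4·7+1·8 = 36
X: 1·7+6·0+5·0+3·4 = 19 | 4·3+1·7 = 19
gcd(1,6,5,3,4,1) = 1

Coefficients: [1, 6, 5, 3, 4, 1]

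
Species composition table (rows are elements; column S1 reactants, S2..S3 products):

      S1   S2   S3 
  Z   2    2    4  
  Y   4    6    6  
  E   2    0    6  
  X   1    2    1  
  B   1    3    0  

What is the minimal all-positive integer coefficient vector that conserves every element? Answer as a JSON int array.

Coefficients: [3, 1, 1]

Z: 3·2 = 6 | 1·2+1·4 = 6
Y: 3·4 = 12 | 1·6+1·6 = 12
E: 3·2 = 6 | 1·0+1·6 = 6
X: 3·1 = 3 | 1·2+1·1 = 3
B: 3·1 = 3 | 1·3+1·0 = 3
gcd(3,1,1) = 1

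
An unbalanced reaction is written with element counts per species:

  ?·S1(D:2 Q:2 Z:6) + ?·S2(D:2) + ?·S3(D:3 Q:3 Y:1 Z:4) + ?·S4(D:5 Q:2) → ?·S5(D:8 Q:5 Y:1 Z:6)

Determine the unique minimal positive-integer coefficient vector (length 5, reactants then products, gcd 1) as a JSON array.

Coefficients: [2, 3, 6, 4, 6]

D: 2·2+3·2+6·3+4·5 = 48 | 6·8 = 48
Q: 2·2+3·0+6·3+4·2 = 30 | 6·5 = 30
Y: 2·0+3·0+6·1+4·0 = 6 | 6·1 = 6
Z: 2·6+3·0+6·4+4·0 = 36 | 6·6 = 36
gcd(2,3,6,4,6) = 1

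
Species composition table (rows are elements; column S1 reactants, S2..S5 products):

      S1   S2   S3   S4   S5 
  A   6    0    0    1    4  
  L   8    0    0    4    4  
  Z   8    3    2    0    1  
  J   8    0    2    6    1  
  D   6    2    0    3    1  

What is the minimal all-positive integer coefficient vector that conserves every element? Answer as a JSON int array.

A: 3·6 = 18 | 4·0+4·0+2·1+4·4 = 18
L: 3·8 = 24 | 4·0+4·0+2·4+4·4 = 24
Z: 3·8 = 24 | 4·3+4·2+2·0+4·1 = 24
J: 3·8 = 24 | 4·0+4·2+2·6+4·1 = 24
D: 3·6 = 18 | 4·2+4·0+2·3+4·1 = 18
gcd(3,4,4,2,4) = 1

Coefficients: [3, 4, 4, 2, 4]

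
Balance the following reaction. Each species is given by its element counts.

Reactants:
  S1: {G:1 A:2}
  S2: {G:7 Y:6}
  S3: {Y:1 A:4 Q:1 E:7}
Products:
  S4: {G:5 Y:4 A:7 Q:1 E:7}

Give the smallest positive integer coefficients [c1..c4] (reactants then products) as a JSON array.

Coefficients: [3, 1, 2, 2]

G: 3·1+1·7+2·0 = 10 | 2·5 = 10
Y: 3·0+1·6+2·1 = 8 | 2·4 = 8
A: 3·2+1·0+2·4 = 14 | 2·7 = 14
Q: 3·0+1·0+2·1 = 2 | 2·1 = 2
E: 3·0+1·0+2·7 = 14 | 2·7 = 14
gcd(3,1,2,2) = 1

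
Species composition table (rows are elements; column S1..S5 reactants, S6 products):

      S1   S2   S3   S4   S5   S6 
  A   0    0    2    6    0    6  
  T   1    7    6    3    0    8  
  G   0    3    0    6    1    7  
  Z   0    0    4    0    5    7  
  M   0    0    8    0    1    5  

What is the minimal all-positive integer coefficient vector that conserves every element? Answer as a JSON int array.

A: 1·0+2·0+3·2+5·6+6·0 = 36 | 6·6 = 36
T: 1·1+2·7+3·6+5·3+6·0 = 48 | 6·8 = 48
G: 1·0+2·3+3·0+5·6+6·1 = 42 | 6·7 = 42
Z: 1·0+2·0+3·4+5·0+6·5 = 42 | 6·7 = 42
M: 1·0+2·0+3·8+5·0+6·1 = 30 | 6·5 = 30
gcd(1,2,3,5,6,6) = 1

Coefficients: [1, 2, 3, 5, 6, 6]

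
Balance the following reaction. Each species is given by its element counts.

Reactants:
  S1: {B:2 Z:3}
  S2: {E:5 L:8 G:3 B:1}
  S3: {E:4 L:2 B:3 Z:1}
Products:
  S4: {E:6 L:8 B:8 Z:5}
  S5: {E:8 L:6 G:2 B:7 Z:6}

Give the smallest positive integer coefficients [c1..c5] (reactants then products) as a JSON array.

Coefficients: [6, 2, 5, 1, 3]

E: 6·0+2·5+5·4 = 30 | 1·6+3·8 = 30
L: 6·0+2·8+5·2 = 26 | 1·8+3·6 = 26
G: 6·0+2·3+5·0 = 6 | 1·0+3·2 = 6
B: 6·2+2·1+5·3 = 29 | 1·8+3·7 = 29
Z: 6·3+2·0+5·1 = 23 | 1·5+3·6 = 23
gcd(6,2,5,1,3) = 1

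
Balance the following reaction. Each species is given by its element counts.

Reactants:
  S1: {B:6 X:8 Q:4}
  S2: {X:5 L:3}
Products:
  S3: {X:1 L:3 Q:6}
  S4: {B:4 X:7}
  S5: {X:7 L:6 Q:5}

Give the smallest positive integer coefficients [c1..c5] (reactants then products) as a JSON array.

Coefficients: [4, 5, 1, 6, 2]

B: 4·6+5·0 = 24 | 1·0+6·4+2·0 = 24
X: 4·8+5·5 = 57 | 1·1+6·7+2·7 = 57
L: 4·0+5·3 = 15 | 1·3+6·0+2·6 = 15
Q: 4·4+5·0 = 16 | 1·6+6·0+2·5 = 16
gcd(4,5,1,6,2) = 1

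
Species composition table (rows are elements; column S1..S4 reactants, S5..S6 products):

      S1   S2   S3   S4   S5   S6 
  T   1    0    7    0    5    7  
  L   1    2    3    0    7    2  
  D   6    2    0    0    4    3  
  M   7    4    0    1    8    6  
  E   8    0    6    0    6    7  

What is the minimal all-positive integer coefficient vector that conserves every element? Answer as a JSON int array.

T: 1·1+6·0+4·7+5·0 = 29 | 3·5+2·7 = 29
L: 1·1+6·2+4·3+5·0 = 25 | 3·7+2·2 = 25
D: 1·6+6·2+4·0+5·0 = 18 | 3·4+2·3 = 18
M: 1·7+6·4+4·0+5·1 = 36 | 3·8+2·6 = 36
E: 1·8+6·0+4·6+5·0 = 32 | 3·6+2·7 = 32
gcd(1,6,4,5,3,2) = 1

Coefficients: [1, 6, 4, 5, 3, 2]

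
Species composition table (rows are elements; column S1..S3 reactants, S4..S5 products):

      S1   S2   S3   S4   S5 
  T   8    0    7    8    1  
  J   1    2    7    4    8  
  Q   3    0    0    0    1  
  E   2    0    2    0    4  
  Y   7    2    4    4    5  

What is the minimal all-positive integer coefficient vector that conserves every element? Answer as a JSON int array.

T: 1·8+4·0+5·7 = 43 | 5·8+3·1 = 43
J: 1·1+4·2+5·7 = 44 | 5·4+3·8 = 44
Q: 1·3+4·0+5·0 = 3 | 5·0+3·1 = 3
E: 1·2+4·0+5·2 = 12 | 5·0+3·4 = 12
Y: 1·7+4·2+5·4 = 35 | 5·4+3·5 = 35
gcd(1,4,5,5,3) = 1

Coefficients: [1, 4, 5, 5, 3]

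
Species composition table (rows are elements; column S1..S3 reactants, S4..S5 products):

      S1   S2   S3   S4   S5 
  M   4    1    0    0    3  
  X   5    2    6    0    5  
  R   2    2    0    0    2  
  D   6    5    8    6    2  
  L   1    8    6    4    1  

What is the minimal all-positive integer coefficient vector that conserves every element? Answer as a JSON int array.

Coefficients: [4, 2, 1, 5, 6]

M: 4·4+2·1+1·0 = 18 | 5·0+6·3 = 18
X: 4·5+2·2+1·6 = 30 | 5·0+6·5 = 30
R: 4·2+2·2+1·0 = 12 | 5·0+6·2 = 12
D: 4·6+2·5+1·8 = 42 | 5·6+6·2 = 42
L: 4·1+2·8+1·6 = 26 | 5·4+6·1 = 26
gcd(4,2,1,5,6) = 1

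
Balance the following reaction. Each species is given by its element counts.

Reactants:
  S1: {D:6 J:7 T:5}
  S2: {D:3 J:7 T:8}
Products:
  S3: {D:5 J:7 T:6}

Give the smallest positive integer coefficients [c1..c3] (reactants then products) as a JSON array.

D: 2·6+1·3 = 15 | 3·5 = 15
J: 2·7+1·7 = 21 | 3·7 = 21
T: 2·5+1·8 = 18 | 3·6 = 18
gcd(2,1,3) = 1

Coefficients: [2, 1, 3]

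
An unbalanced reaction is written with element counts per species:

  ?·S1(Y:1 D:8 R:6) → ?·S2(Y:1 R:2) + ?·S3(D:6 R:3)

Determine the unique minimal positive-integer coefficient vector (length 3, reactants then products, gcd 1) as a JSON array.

Coefficients: [3, 3, 4]

Y: 3·1 = 3 | 3·1+4·0 = 3
D: 3·8 = 24 | 3·0+4·6 = 24
R: 3·6 = 18 | 3·2+4·3 = 18
gcd(3,3,4) = 1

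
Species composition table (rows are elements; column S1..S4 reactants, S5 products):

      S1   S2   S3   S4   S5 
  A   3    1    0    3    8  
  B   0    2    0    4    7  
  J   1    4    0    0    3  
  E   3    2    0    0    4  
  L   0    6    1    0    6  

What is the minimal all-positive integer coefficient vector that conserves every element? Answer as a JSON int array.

A: 2·3+1·1+6·0+3·3 = 16 | 2·8 = 16
B: 2·0+1·2+6·0+3·4 = 14 | 2·7 = 14
J: 2·1+1·4+6·0+3·0 = 6 | 2·3 = 6
E: 2·3+1·2+6·0+3·0 = 8 | 2·4 = 8
L: 2·0+1·6+6·1+3·0 = 12 | 2·6 = 12
gcd(2,1,6,3,2) = 1

Coefficients: [2, 1, 6, 3, 2]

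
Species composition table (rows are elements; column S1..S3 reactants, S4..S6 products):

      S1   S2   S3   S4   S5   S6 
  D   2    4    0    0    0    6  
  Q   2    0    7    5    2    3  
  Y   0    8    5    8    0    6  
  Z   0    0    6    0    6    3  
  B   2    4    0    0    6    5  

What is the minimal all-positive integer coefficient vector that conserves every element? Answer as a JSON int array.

D: 6·2+6·4+4·0 = 36 | 4·0+1·0+6·6 = 36
Q: 6·2+6·0+4·7 = 40 | 4·5+1·2+6·3 = 40
Y: 6·0+6·8+4·5 = 68 | 4·8+1·0+6·6 = 68
Z: 6·0+6·0+4·6 = 24 | 4·0+1·6+6·3 = 24
B: 6·2+6·4+4·0 = 36 | 4·0+1·6+6·5 = 36
gcd(6,6,4,4,1,6) = 1

Coefficients: [6, 6, 4, 4, 1, 6]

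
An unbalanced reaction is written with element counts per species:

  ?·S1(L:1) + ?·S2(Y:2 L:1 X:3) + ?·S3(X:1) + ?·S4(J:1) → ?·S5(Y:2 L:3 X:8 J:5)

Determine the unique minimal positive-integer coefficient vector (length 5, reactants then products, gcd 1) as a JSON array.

Y: 2·0+1·2+5·0+5·0 = 2 | 1·2 = 2
L: 2·1+1·1+5·0+5·0 = 3 | 1·3 = 3
X: 2·0+1·3+5·1+5·0 = 8 | 1·8 = 8
J: 2·0+1·0+5·0+5·1 = 5 | 1·5 = 5
gcd(2,1,5,5,1) = 1

Coefficients: [2, 1, 5, 5, 1]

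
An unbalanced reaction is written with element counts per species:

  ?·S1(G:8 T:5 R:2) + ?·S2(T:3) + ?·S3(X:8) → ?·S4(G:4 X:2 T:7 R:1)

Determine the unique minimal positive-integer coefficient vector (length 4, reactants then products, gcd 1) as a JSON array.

Coefficients: [2, 6, 1, 4]

G: 2·8+6·0+1·0 = 16 | 4·4 = 16
X: 2·0+6·0+1·8 = 8 | 4·2 = 8
T: 2·5+6·3+1·0 = 28 | 4·7 = 28
R: 2·2+6·0+1·0 = 4 | 4·1 = 4
gcd(2,6,1,4) = 1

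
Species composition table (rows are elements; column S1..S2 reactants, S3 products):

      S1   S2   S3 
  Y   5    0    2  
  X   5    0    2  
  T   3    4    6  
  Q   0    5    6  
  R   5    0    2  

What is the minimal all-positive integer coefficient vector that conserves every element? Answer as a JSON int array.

Coefficients: [2, 6, 5]

Y: 2·5+6·0 = 10 | 5·2 = 10
X: 2·5+6·0 = 10 | 5·2 = 10
T: 2·3+6·4 = 30 | 5·6 = 30
Q: 2·0+6·5 = 30 | 5·6 = 30
R: 2·5+6·0 = 10 | 5·2 = 10
gcd(2,6,5) = 1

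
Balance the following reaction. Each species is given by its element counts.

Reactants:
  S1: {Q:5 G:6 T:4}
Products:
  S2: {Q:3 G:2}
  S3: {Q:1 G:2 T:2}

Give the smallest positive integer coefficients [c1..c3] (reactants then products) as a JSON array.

Q: 1·5 = 5 | 1·3+2·1 = 5
G: 1·6 = 6 | 1·2+2·2 = 6
T: 1·4 = 4 | 1·0+2·2 = 4
gcd(1,1,2) = 1

Coefficients: [1, 1, 2]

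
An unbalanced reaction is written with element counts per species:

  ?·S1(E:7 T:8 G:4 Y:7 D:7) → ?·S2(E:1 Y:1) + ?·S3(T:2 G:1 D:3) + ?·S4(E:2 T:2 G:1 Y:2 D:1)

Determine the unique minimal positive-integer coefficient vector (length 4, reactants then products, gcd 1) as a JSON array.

Coefficients: [2, 4, 3, 5]

E: 2·7 = 14 | 4·1+3·0+5·2 = 14
T: 2·8 = 16 | 4·0+3·2+5·2 = 16
G: 2·4 = 8 | 4·0+3·1+5·1 = 8
Y: 2·7 = 14 | 4·1+3·0+5·2 = 14
D: 2·7 = 14 | 4·0+3·3+5·1 = 14
gcd(2,4,3,5) = 1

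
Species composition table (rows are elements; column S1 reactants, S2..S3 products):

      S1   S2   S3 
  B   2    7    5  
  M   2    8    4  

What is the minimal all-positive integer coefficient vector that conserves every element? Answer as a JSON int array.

Coefficients: [6, 1, 1]

B: 6·2 = 12 | 1·7+1·5 = 12
M: 6·2 = 12 | 1·8+1·4 = 12
gcd(6,1,1) = 1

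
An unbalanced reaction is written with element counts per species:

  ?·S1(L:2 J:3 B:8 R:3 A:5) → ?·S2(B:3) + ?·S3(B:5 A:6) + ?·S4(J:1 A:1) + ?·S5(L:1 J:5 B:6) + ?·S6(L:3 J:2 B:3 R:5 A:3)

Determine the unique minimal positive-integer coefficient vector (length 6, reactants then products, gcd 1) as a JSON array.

Coefficients: [5, 5, 2, 4, 1, 3]

L: 5·2 = 10 | 5·0+2·0+4·0+1·1+3·3 = 10
J: 5·3 = 15 | 5·0+2·0+4·1+1·5+3·2 = 15
B: 5·8 = 40 | 5·3+2·5+4·0+1·6+3·3 = 40
R: 5·3 = 15 | 5·0+2·0+4·0+1·0+3·5 = 15
A: 5·5 = 25 | 5·0+2·6+4·1+1·0+3·3 = 25
gcd(5,5,2,4,1,3) = 1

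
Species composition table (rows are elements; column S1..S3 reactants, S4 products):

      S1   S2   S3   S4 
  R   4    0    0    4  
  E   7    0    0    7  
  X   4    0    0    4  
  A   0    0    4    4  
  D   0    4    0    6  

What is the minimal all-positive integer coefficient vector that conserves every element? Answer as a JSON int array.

R: 2·4+3·0+2·0 = 8 | 2·4 = 8
E: 2·7+3·0+2·0 = 14 | 2·7 = 14
X: 2·4+3·0+2·0 = 8 | 2·4 = 8
A: 2·0+3·0+2·4 = 8 | 2·4 = 8
D: 2·0+3·4+2·0 = 12 | 2·6 = 12
gcd(2,3,2,2) = 1

Coefficients: [2, 3, 2, 2]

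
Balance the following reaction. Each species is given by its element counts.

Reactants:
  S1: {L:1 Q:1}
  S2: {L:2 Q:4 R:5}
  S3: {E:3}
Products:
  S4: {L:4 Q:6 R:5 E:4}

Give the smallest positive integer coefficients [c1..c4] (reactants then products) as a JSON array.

Coefficients: [6, 3, 4, 3]

L: 6·1+3·2+4·0 = 12 | 3·4 = 12
Q: 6·1+3·4+4·0 = 18 | 3·6 = 18
R: 6·0+3·5+4·0 = 15 | 3·5 = 15
E: 6·0+3·0+4·3 = 12 | 3·4 = 12
gcd(6,3,4,3) = 1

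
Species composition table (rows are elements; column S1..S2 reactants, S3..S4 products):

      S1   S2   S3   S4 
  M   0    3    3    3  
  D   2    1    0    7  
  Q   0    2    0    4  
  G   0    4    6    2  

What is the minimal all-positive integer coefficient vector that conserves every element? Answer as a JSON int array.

Coefficients: [5, 4, 2, 2]

M: 5·0+4·3 = 12 | 2·3+2·3 = 12
D: 5·2+4·1 = 14 | 2·0+2·7 = 14
Q: 5·0+4·2 = 8 | 2·0+2·4 = 8
G: 5·0+4·4 = 16 | 2·6+2·2 = 16
gcd(5,4,2,2) = 1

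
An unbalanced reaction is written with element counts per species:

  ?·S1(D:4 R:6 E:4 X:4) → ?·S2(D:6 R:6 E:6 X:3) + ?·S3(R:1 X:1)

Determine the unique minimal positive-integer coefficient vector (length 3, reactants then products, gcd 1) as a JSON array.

Coefficients: [3, 2, 6]

D: 3·4 = 12 | 2·6+6·0 = 12
R: 3·6 = 18 | 2·6+6·1 = 18
E: 3·4 = 12 | 2·6+6·0 = 12
X: 3·4 = 12 | 2·3+6·1 = 12
gcd(3,2,6) = 1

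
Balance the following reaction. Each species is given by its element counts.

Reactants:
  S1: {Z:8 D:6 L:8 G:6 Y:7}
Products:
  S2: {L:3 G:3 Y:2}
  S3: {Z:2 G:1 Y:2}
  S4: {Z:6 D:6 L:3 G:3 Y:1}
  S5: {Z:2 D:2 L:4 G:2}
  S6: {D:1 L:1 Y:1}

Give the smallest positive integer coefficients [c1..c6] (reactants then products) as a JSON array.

Coefficients: [3, 1, 6, 1, 3, 6]

Z: 3·8 = 24 | 1·0+6·2+1·6+3·2+6·0 = 24
D: 3·6 = 18 | 1·0+6·0+1·6+3·2+6·1 = 18
L: 3·8 = 24 | 1·3+6·0+1·3+3·4+6·1 = 24
G: 3·6 = 18 | 1·3+6·1+1·3+3·2+6·0 = 18
Y: 3·7 = 21 | 1·2+6·2+1·1+3·0+6·1 = 21
gcd(3,1,6,1,3,6) = 1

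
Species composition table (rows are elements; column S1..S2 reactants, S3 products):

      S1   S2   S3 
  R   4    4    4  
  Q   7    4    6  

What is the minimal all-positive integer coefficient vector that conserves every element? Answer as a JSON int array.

Coefficients: [2, 1, 3]

R: 2·4+1·4 = 12 | 3·4 = 12
Q: 2·7+1·4 = 18 | 3·6 = 18
gcd(2,1,3) = 1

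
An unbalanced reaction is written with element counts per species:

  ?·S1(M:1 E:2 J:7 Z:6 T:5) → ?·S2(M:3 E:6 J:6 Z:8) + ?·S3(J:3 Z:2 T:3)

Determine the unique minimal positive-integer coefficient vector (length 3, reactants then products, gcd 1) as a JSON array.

Coefficients: [3, 1, 5]

M: 3·1 = 3 | 1·3+5·0 = 3
E: 3·2 = 6 | 1·6+5·0 = 6
J: 3·7 = 21 | 1·6+5·3 = 21
Z: 3·6 = 18 | 1·8+5·2 = 18
T: 3·5 = 15 | 1·0+5·3 = 15
gcd(3,1,5) = 1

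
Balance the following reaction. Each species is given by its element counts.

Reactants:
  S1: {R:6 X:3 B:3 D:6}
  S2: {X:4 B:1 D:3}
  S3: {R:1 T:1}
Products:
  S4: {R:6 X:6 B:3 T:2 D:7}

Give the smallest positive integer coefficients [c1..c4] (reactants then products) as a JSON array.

Coefficients: [2, 3, 6, 3]

R: 2·6+3·0+6·1 = 18 | 3·6 = 18
X: 2·3+3·4+6·0 = 18 | 3·6 = 18
B: 2·3+3·1+6·0 = 9 | 3·3 = 9
T: 2·0+3·0+6·1 = 6 | 3·2 = 6
D: 2·6+3·3+6·0 = 21 | 3·7 = 21
gcd(2,3,6,3) = 1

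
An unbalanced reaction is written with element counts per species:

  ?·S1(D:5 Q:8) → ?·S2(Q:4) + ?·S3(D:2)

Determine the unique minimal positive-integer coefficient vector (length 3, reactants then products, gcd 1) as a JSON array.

D: 2·5 = 10 | 4·0+5·2 = 10
Q: 2·8 = 16 | 4·4+5·0 = 16
gcd(2,4,5) = 1

Coefficients: [2, 4, 5]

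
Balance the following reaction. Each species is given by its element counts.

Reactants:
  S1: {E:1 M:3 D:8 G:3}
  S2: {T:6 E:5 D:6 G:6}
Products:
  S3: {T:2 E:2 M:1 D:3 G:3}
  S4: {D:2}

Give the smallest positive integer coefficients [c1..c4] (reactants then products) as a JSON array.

Coefficients: [2, 2, 6, 5]

T: 2·0+2·6 = 12 | 6·2+5·0 = 12
E: 2·1+2·5 = 12 | 6·2+5·0 = 12
M: 2·3+2·0 = 6 | 6·1+5·0 = 6
D: 2·8+2·6 = 28 | 6·3+5·2 = 28
G: 2·3+2·6 = 18 | 6·3+5·0 = 18
gcd(2,2,6,5) = 1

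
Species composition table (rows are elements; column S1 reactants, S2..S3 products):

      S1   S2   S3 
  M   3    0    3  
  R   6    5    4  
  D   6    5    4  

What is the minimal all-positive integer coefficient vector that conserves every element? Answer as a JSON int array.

Coefficients: [5, 2, 5]

M: 5·3 = 15 | 2·0+5·3 = 15
R: 5·6 = 30 | 2·5+5·4 = 30
D: 5·6 = 30 | 2·5+5·4 = 30
gcd(5,2,5) = 1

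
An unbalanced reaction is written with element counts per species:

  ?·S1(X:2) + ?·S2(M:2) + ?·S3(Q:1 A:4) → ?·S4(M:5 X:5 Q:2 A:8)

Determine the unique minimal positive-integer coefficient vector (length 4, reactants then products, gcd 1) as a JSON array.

Coefficients: [5, 5, 4, 2]

M: 5·0+5·2+4·0 = 10 | 2·5 = 10
X: 5·2+5·0+4·0 = 10 | 2·5 = 10
Q: 5·0+5·0+4·1 = 4 | 2·2 = 4
A: 5·0+5·0+4·4 = 16 | 2·8 = 16
gcd(5,5,4,2) = 1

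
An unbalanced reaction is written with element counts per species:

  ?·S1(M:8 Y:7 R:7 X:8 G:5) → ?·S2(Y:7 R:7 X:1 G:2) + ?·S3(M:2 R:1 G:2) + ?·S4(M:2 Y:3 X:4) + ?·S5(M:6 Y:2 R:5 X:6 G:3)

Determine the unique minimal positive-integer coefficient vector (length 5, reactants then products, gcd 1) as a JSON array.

Coefficients: [5, 2, 6, 5, 3]

M: 5·8 = 40 | 2·0+6·2+5·2+3·6 = 40
Y: 5·7 = 35 | 2·7+6·0+5·3+3·2 = 35
R: 5·7 = 35 | 2·7+6·1+5·0+3·5 = 35
X: 5·8 = 40 | 2·1+6·0+5·4+3·6 = 40
G: 5·5 = 25 | 2·2+6·2+5·0+3·3 = 25
gcd(5,2,6,5,3) = 1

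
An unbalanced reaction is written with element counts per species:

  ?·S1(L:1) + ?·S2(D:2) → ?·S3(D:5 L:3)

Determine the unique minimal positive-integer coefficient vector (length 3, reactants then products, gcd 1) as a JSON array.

D: 6·0+5·2 = 10 | 2·5 = 10
L: 6·1+5·0 = 6 | 2·3 = 6
gcd(6,5,2) = 1

Coefficients: [6, 5, 2]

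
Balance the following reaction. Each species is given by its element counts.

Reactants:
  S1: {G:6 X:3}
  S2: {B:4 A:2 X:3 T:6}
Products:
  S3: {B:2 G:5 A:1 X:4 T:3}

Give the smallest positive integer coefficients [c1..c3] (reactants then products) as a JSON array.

Coefficients: [5, 3, 6]

B: 5·0+3·4 = 12 | 6·2 = 12
G: 5·6+3·0 = 30 | 6·5 = 30
A: 5·0+3·2 = 6 | 6·1 = 6
X: 5·3+3·3 = 24 | 6·4 = 24
T: 5·0+3·6 = 18 | 6·3 = 18
gcd(5,3,6) = 1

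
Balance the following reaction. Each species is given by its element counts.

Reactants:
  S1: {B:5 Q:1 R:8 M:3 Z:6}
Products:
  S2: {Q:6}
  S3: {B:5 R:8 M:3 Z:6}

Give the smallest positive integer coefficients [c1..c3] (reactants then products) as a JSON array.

Coefficients: [6, 1, 6]

B: 6·5 = 30 | 1·0+6·5 = 30
Q: 6·1 = 6 | 1·6+6·0 = 6
R: 6·8 = 48 | 1·0+6·8 = 48
M: 6·3 = 18 | 1·0+6·3 = 18
Z: 6·6 = 36 | 1·0+6·6 = 36
gcd(6,1,6) = 1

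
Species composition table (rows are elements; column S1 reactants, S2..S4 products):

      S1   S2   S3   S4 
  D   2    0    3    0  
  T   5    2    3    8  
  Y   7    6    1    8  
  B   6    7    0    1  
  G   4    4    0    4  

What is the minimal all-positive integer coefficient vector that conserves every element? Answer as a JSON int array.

D: 6·2 = 12 | 5·0+4·3+1·0 = 12
T: 6·5 = 30 | 5·2+4·3+1·8 = 30
Y: 6·7 = 42 | 5·6+4·1+1·8 = 42
B: 6·6 = 36 | 5·7+4·0+1·1 = 36
G: 6·4 = 24 | 5·4+4·0+1·4 = 24
gcd(6,5,4,1) = 1

Coefficients: [6, 5, 4, 1]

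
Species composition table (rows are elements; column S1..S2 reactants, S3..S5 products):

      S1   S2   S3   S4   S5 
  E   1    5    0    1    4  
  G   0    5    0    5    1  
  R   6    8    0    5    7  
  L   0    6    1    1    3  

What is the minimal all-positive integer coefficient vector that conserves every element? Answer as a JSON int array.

Coefficients: [3, 4, 6, 3, 5]

E: 3·1+4·5 = 23 | 6·0+3·1+5·4 = 23
G: 3·0+4·5 = 20 | 6·0+3·5+5·1 = 20
R: 3·6+4·8 = 50 | 6·0+3·5+5·7 = 50
L: 3·0+4·6 = 24 | 6·1+3·1+5·3 = 24
gcd(3,4,6,3,5) = 1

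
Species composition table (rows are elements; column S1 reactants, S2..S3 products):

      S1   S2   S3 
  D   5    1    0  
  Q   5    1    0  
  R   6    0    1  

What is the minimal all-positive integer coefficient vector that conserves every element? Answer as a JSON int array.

Coefficients: [1, 5, 6]

D: 1·5 = 5 | 5·1+6·0 = 5
Q: 1·5 = 5 | 5·1+6·0 = 5
R: 1·6 = 6 | 5·0+6·1 = 6
gcd(1,5,6) = 1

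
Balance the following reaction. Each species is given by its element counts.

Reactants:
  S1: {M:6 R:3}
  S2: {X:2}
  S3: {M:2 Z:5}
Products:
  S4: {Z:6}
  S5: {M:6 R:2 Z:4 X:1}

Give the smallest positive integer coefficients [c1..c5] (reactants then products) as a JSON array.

M: 4·6+3·0+6·2 = 36 | 1·0+6·6 = 36
R: 4·3+3·0+6·0 = 12 | 1·0+6·2 = 12
Z: 4·0+3·0+6·5 = 30 | 1·6+6·4 = 30
X: 4·0+3·2+6·0 = 6 | 1·0+6·1 = 6
gcd(4,3,6,1,6) = 1

Coefficients: [4, 3, 6, 1, 6]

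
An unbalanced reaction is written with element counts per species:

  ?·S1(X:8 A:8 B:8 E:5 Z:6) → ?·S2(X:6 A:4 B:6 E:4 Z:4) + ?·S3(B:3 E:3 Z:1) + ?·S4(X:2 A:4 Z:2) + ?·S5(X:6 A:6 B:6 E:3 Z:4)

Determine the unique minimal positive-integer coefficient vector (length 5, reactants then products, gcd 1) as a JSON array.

Coefficients: [6, 3, 2, 3, 4]

X: 6·8 = 48 | 3·6+2·0+3·2+4·6 = 48
A: 6·8 = 48 | 3·4+2·0+3·4+4·6 = 48
B: 6·8 = 48 | 3·6+2·3+3·0+4·6 = 48
E: 6·5 = 30 | 3·4+2·3+3·0+4·3 = 30
Z: 6·6 = 36 | 3·4+2·1+3·2+4·4 = 36
gcd(6,3,2,3,4) = 1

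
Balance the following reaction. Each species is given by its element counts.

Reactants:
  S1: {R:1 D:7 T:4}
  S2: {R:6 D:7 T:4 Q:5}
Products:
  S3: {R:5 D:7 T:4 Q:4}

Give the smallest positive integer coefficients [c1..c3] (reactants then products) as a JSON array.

Coefficients: [1, 4, 5]

R: 1·1+4·6 = 25 | 5·5 = 25
D: 1·7+4·7 = 35 | 5·7 = 35
T: 1·4+4·4 = 20 | 5·4 = 20
Q: 1·0+4·5 = 20 | 5·4 = 20
gcd(1,4,5) = 1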